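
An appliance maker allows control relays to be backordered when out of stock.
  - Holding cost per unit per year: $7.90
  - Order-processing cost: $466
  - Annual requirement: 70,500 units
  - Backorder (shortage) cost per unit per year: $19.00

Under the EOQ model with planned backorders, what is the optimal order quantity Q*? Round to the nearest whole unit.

3,432 units

Q* = √(2DS/H) · √((H + b)/b)
   = √(2 × 70,500 × 466 / 7.9) · √((7.9 + 19) / 19)
   = 2,883.958 × 1.1899 ≈ 3,431.53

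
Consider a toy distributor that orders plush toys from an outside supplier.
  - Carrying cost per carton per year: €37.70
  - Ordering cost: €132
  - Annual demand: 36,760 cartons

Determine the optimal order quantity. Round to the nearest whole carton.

507 cartons

Optimal lot size Q* = (2 × 36,760 × €132 / €37.7)^½ ≈ 507.36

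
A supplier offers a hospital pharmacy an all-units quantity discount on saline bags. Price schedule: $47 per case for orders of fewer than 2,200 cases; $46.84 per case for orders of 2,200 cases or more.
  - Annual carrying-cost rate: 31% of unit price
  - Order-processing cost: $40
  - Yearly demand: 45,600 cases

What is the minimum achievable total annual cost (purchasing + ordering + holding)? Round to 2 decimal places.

$2,150,490.50

H₁ = 31%×$47 = $14.5700;  H₂ = 31%×$46.84 = $14.5204
EOQ₁ = √(2×45,600×40/14.5700) = 500.38  (< 2,200, feasible at tier 1)
EOQ₂ = √(2×45,600×40/14.5204) = 501.23  (< 2,200 → use Q = 2,200 at tier-2 price)
TC(tier 1 (EOQ₁), Q≈500.4) = $2,150,490.50
TC(tier 2, Q≈2,200.0) = $2,152,705.53
Minimum at tier 1 (EOQ₁): $2,150,490.50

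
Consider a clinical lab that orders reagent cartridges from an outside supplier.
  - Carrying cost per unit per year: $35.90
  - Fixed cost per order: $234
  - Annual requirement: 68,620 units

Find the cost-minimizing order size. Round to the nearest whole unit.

2DS/H = 2·68,620·234/35.9 = 894,544.85
EOQ = √894,544.85 ≈ 945.80

946 units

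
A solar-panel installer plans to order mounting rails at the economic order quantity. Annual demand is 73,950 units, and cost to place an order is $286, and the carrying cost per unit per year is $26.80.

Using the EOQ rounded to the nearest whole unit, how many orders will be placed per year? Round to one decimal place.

58.9 orders per year

2DS/H = 2·73,950·286/26.8 = 1,578,335.82
EOQ = √1,578,335.82 ≈ 1,256.32 → Q = 1,256
N = D/Q = 73,950/1,256 ≈ 58.877 orders/yr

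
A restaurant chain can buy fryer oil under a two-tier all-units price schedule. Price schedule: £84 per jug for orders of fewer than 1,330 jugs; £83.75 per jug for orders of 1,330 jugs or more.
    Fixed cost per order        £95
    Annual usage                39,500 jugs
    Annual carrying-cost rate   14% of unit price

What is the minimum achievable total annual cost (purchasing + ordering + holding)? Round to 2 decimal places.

£3,318,743.55

H₁ = 14%×£84 = £11.7600;  H₂ = 14%×£83.75 = £11.7250
EOQ₁ = √(2×39,500×95/11.7600) = 798.86  (< 1,330, feasible at tier 1)
EOQ₂ = √(2×39,500×95/11.7250) = 800.05  (< 1,330 → use Q = 1,330 at tier-2 price)
TC(tier 1 (EOQ₁), Q≈798.9) = £3,327,394.62
TC(tier 2, Q≈1,330.0) = £3,318,743.55
Minimum at tier 2: £3,318,743.55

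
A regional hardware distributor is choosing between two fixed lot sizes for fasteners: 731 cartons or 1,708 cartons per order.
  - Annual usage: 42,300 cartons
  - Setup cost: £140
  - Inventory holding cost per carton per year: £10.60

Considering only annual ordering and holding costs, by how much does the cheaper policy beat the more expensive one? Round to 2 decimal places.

£544.08

Annual cost at Q: ordering D·S/Q plus holding Q·H/2.
TC(731) = (42,300/731)×140 + (731/2)×10.6 = £11,975.53
TC(1,708) = (42,300/1,708)×140 + (1,708/2)×10.6 = £12,519.61
Lots of 731 are cheaper by £544.08.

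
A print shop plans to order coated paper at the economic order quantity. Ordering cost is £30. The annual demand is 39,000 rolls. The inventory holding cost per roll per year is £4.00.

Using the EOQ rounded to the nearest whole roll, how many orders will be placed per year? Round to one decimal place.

Q* = √(2·D·S / H) = √(2·39,000·30 / 4) = √585,000.0 ≈ 764.85 → Q = 765
Orders per year = D/Q = 39,000 / 765 = 50.980

51.0 orders per year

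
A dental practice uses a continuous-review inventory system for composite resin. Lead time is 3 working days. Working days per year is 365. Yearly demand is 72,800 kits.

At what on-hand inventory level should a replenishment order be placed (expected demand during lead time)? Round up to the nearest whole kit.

Daily demand d = 72,800 / 365 = 199.452 kits/day
Demand during lead time = 199.452 × 3 = 598.36
Reorder point = 598.36 → round up

599 kits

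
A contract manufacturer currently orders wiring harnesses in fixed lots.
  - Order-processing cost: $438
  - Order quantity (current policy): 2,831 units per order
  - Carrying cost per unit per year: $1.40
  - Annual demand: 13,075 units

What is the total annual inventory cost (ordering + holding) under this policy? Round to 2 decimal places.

Annual ordering cost = (D/Q)·S = (13,075/2,831) × 438 = $2,022.91
Annual holding cost  = (Q/2)·H = (2,831/2) × 1.4 = $1,981.70
Total = $2,022.91 + $1,981.70 = $4,004.61

$4,004.61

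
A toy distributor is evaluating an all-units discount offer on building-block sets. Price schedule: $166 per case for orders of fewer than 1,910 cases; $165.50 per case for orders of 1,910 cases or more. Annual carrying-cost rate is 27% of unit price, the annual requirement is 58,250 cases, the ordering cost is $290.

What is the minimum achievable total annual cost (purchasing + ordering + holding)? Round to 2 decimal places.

$9,691,893.42

H₁ = 27%×$166 = $44.8200;  H₂ = 27%×$165.50 = $44.6850
EOQ₁ = √(2×58,250×290/44.8200) = 868.21  (< 1,910, feasible at tier 1)
EOQ₂ = √(2×58,250×290/44.6850) = 869.52  (< 1,910 → use Q = 1,910 at tier-2 price)
TC(tier 1 (EOQ₁), Q≈868.2) = $9,708,413.28
TC(tier 2, Q≈1,910.0) = $9,691,893.42
Minimum at tier 2: $9,691,893.42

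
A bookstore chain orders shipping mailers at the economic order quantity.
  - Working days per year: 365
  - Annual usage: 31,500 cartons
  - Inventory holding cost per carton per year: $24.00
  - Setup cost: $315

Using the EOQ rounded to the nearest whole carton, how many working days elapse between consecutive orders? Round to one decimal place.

Q* = √(2·D·S / H) = √(2·31,500·315 / 24) = √826,875.0 ≈ 909.33 → Q = 909 cartons
Cycle time = (working days × Q)/D = (365 × 909) / 31,500 = 10.533 days

10.5 days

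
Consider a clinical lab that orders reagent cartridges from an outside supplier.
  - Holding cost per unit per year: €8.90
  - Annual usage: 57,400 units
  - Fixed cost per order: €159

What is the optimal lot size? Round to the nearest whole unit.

1,432 units

EOQ = √(2DS/H) = √(2 × 57,400 × 159 / 8.9)
    = √(2,050,921.35) ≈ 1,432.10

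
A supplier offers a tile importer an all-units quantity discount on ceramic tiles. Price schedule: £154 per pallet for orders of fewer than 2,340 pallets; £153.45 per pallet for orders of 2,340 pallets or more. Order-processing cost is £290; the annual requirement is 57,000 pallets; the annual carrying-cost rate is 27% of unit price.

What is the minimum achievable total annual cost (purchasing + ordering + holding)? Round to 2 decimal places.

£8,802,188.96

H₁ = 27%×£154 = £41.5800;  H₂ = 27%×£153.45 = £41.4315
EOQ₁ = √(2×57,000×290/41.5800) = 891.68  (< 2,340, feasible at tier 1)
EOQ₂ = √(2×57,000×290/41.4315) = 893.28  (< 2,340 → use Q = 2,340 at tier-2 price)
TC(tier 1 (EOQ₁), Q≈891.7) = £8,815,076.07
TC(tier 2, Q≈2,340.0) = £8,802,188.96
Minimum at tier 2: £8,802,188.96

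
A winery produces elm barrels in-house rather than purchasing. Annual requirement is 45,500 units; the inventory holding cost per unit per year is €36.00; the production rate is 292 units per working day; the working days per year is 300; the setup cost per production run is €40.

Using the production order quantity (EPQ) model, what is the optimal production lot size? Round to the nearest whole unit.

459 units

Daily demand d = 45,500/300 = 151.667; p = 292; 1 − d/p = 0.48059
EPQ = √(2DS / (H(1 − d/p)))
    = √(2 × 45,500 × 40 / (36 × 0.48059)) ≈ 458.68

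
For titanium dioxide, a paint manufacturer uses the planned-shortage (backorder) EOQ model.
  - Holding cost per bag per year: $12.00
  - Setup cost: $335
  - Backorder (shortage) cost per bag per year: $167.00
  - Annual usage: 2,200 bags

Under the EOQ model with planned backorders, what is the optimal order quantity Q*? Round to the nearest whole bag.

Q* = √(2DS/H) · √((H + b)/b)
   = √(2 × 2,200 × 335 / 12) · √((12 + 167) / 167)
   = 350.476 × 1.0353 ≈ 362.85

363 bags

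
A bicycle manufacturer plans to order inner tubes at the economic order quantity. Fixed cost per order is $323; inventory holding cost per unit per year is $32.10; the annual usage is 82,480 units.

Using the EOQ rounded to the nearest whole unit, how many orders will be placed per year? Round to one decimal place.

64.0 orders per year

Optimal lot size Q* = (2 × 82,480 × $323 / $32.1)^½ ≈ 1,288.36 → Q = 1,288
Orders per year = D/Q = 82,480 / 1,288 = 64.037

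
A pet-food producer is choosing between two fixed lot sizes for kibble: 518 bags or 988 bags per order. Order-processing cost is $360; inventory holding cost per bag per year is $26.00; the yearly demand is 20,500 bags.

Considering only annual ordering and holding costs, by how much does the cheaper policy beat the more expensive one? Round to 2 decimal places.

$667.47

TC(Q) = (D/Q)S + (Q/2)H
TC(518) = (20,500/518)×360 + (518/2)×26 = $20,981.10
TC(988) = (20,500/988)×360 + (988/2)×26 = $20,313.64
Lots of 988 are cheaper by $667.47.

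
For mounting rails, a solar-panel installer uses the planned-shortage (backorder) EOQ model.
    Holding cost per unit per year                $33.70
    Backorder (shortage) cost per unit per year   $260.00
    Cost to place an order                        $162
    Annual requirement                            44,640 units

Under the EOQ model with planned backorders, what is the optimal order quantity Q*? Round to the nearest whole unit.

696 units

Q* = √(2DS/H) · √((H + b)/b)
   = √(2 × 44,640 × 162 / 33.7) · √((33.7 + 260) / 260)
   = 655.118 × 1.0628 ≈ 696.28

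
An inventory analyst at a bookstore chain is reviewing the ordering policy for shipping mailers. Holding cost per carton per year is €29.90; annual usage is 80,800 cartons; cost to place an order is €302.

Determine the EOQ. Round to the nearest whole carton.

1,278 cartons

2DS/H = 2·80,800·302/29.9 = 1,632,214.05
EOQ = √1,632,214.05 ≈ 1,277.58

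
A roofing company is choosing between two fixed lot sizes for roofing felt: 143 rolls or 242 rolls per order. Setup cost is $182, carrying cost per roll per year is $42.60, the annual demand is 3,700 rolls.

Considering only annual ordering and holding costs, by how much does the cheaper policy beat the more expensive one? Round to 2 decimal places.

TC(Q) = (D/Q)S + (Q/2)H
TC(143) = (3,700/143)×182 + (143/2)×42.6 = $7,754.99
TC(242) = (3,700/242)×182 + (242/2)×42.6 = $7,937.24
Lots of 143 are cheaper by $182.25.

$182.25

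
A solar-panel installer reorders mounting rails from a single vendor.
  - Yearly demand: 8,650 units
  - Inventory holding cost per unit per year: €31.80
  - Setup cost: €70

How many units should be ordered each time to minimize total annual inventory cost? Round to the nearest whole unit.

Optimal lot size Q* = (2 × 8,650 × €70 / €31.8)^½ ≈ 195.15

195 units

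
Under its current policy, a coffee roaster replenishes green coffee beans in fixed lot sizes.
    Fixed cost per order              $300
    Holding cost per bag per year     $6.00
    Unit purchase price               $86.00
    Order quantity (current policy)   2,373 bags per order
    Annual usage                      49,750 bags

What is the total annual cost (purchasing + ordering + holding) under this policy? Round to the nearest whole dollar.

$4,291,909

Annual ordering cost = (D/Q)·S = (49,750/2,373) × 300 = $6,289.51
Annual holding cost  = (Q/2)·H = (2,373/2) × 6 = $7,119.00
Purchase cost = D·C = 49,750 × 86 = $4,278,500.00
Total = $6,289.51 + $7,119.00 + $4,278,500.00 = $4,291,908.51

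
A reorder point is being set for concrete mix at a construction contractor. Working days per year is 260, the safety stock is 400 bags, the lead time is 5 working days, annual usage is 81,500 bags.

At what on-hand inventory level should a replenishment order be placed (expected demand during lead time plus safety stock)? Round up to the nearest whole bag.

1,968 bags

Daily demand d = 81,500 / 260 = 313.462 bags/day
Demand during lead time = 313.462 × 5 = 1,567.31
Reorder point = 1,567.31 + 400 = 1,967.31 → round up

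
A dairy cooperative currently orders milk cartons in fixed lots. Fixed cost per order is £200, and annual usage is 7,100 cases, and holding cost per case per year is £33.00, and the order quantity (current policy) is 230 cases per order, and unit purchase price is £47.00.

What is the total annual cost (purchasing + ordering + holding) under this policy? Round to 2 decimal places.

Annual ordering cost = (D/Q)·S = (7,100/230) × 200 = £6,173.91
Annual holding cost  = (Q/2)·H = (230/2) × 33 = £3,795.00
Purchase cost = D·C = 7,100 × 47 = £333,700.00
Total = £6,173.91 + £3,795.00 + £333,700.00 = £343,668.91

£343,668.91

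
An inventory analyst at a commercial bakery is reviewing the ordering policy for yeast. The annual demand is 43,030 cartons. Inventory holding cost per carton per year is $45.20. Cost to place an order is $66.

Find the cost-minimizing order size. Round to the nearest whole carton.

Optimal lot size Q* = (2 × 43,030 × $66 / $45.2)^½ ≈ 354.49

354 cartons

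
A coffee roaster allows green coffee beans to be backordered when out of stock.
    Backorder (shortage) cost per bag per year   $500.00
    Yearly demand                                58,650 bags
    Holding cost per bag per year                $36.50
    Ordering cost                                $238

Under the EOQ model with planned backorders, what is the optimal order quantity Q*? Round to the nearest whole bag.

906 bags

Q* = √(2DS/H) · √((H + b)/b)
   = √(2 × 58,650 × 238 / 36.5) · √((36.5 + 500) / 500)
   = 874.563 × 1.0359 ≈ 905.92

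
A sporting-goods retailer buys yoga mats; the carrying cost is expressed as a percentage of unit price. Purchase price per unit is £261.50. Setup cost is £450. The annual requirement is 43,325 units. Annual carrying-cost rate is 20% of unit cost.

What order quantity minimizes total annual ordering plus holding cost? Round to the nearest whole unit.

863 units

Holding cost per unit per year: H = 20% × £261.5 = £52.3000
2DS/H = 2·43,325·450/52.3 = 745,554.49
EOQ = √745,554.49 ≈ 863.45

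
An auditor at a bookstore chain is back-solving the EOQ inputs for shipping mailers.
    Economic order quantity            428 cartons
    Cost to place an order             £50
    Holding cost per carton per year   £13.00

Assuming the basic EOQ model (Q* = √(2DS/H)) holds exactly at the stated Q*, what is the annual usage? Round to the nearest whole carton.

23,814 cartons per year

Since Q* = (2DS/H)^½, squaring gives Q*²·H = 2DS.
D = Q²H / (2S) = 428² × 13 / (2 × 50) = 23,813.92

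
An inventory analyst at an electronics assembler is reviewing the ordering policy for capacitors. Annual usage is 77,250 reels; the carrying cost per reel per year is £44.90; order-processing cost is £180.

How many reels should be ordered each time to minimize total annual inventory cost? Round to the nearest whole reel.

2DS/H = 2·77,250·180/44.9 = 619,376.39
EOQ = √619,376.39 ≈ 787.00

787 reels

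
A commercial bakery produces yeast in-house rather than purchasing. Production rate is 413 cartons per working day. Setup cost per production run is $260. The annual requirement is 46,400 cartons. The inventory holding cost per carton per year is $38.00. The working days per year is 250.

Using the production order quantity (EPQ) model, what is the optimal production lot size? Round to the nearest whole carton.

d = 46,400/250 = 185.6000 cartons/day;  effective holding cost H(1 − d/p) = 38·(1 − 185.6000/413) = 20.92300
Q* = √(2DS / H_eff) = √(2·46,400·260 / 20.92300) ≈ 1,073.86

1,074 cartons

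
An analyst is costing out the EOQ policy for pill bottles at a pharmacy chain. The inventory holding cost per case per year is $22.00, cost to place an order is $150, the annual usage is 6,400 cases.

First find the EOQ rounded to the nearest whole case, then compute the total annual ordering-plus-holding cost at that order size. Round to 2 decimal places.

$6,499.24

2DS/H = 2·6,400·150/22 = 87,272.73
EOQ = √87,272.73 ≈ 295.42 → Q = 295 cases
Orders/yr = 6,400/295 = 21.695; ordering cost = 21.695 × $150 = $3,254.24
Average inventory = 295/2 = 147.5; holding cost = 147.5 × $22 = $3,245.00
Total = $3,254.24 + $3,245.00 = $6,499.24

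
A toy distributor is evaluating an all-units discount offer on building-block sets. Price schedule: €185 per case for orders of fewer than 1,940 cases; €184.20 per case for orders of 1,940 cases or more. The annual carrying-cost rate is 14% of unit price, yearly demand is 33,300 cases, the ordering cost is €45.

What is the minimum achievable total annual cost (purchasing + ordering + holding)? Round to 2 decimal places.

H₁ = 14%×€185 = €25.9000;  H₂ = 14%×€184.20 = €25.7880
EOQ₁ = √(2×33,300×45/25.9000) = 340.17  (< 1,940, feasible at tier 1)
EOQ₂ = √(2×33,300×45/25.7880) = 340.91  (< 1,940 → use Q = 1,940 at tier-2 price)
TC(tier 1 (EOQ₁), Q≈340.2) = €6,169,310.35
TC(tier 2, Q≈1,940.0) = €6,159,646.78
Minimum at tier 2: €6,159,646.78

€6,159,646.78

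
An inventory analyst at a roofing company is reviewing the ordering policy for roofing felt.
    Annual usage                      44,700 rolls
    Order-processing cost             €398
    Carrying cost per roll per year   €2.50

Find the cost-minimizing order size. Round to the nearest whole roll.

EOQ = √(2DS/H) = √(2 × 44,700 × 398 / 2.5)
    = √(14,232,480.00) ≈ 3,772.60

3,773 rolls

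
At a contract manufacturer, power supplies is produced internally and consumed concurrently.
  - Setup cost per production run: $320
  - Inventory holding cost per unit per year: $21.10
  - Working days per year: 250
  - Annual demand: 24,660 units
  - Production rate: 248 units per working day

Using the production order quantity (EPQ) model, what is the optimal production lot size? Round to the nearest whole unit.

1,114 units

Daily demand d = 24,660/250 = 98.640; p = 248; 1 − d/p = 0.60226
EPQ = √(2DS / (H(1 − d/p)))
    = √(2 × 24,660 × 320 / (21.1 × 0.60226)) ≈ 1,114.43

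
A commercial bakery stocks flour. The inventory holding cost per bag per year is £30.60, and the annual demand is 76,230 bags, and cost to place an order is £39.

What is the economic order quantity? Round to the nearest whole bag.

441 bags

2DS/H = 2·76,230·39/30.6 = 194,311.76
EOQ = √194,311.76 ≈ 440.81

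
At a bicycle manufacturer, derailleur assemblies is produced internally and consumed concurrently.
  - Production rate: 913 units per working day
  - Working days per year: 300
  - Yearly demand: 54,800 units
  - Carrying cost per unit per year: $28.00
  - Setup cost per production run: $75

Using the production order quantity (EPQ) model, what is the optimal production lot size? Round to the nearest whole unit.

606 units

Daily demand d = 54,800/300 = 182.667; p = 913; 1 − d/p = 0.79993
EPQ = √(2DS / (H(1 − d/p)))
    = √(2 × 54,800 × 75 / (28 × 0.79993)) ≈ 605.80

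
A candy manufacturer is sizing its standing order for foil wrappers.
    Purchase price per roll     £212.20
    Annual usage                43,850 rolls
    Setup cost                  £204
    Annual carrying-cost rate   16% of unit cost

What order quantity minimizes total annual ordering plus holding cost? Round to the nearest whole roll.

726 rolls

H = i·C = 0.16 × £212.2 = £33.9520 per roll-year
Optimal lot size Q* = (2 × 43,850 × £204 / £33.952)^½ ≈ 725.91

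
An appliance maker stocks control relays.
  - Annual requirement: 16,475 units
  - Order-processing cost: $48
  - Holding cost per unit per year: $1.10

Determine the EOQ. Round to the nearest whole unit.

EOQ = √(2DS/H) = √(2 × 16,475 × 48 / 1.1)
    = √(1,437,818.18) ≈ 1,199.09

1,199 units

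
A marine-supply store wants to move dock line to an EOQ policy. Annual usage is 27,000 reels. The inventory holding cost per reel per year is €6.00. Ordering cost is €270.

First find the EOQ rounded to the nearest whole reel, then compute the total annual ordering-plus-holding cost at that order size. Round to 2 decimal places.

Optimal lot size Q* = (2 × 27,000 × €270 / €6)^½ ≈ 1,558.85 → Q = 1,559 reels
Orders/yr = 27,000/1,559 = 17.319; ordering cost = 17.319 × €270 = €4,676.07
Average inventory = 1,559/2 = 779.5; holding cost = 779.5 × €6 = €4,677.00
Total = €4,676.07 + €4,677.00 = €9,353.07

€9,353.07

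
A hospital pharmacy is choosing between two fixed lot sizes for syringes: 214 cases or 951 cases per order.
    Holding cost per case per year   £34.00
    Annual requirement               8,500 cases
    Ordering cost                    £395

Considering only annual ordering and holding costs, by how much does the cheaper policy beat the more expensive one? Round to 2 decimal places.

For each Q, cost = (D/Q)·S + (Q/2)·H.
TC(214) = (8,500/214)×395 + (214/2)×34 = £19,327.25
TC(951) = (8,500/951)×395 + (951/2)×34 = £19,697.49
Cheaper: Q = 214.  Difference = £370.24

£370.24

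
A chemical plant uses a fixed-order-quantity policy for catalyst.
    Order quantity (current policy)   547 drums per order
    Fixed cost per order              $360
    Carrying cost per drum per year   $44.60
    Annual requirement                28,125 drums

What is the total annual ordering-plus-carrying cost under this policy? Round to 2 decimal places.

Annual ordering cost = (D/Q)·S = (28,125/547) × 360 = $18,510.05
Annual holding cost  = (Q/2)·H = (547/2) × 44.6 = $12,198.10
Total = $18,510.05 + $12,198.10 = $30,708.15

$30,708.15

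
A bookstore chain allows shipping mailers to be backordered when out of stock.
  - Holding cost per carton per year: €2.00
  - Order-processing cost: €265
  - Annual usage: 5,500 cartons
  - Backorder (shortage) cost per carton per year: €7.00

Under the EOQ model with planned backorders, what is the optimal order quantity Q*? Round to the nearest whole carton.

Basic EOQ = √(2·5,500·265/2) = 1,207.270
Backorder adjustment √((H+b)/b) = √((2+7)/7) = 1.1339
Q* = 1,207.270 × 1.1339 ≈ 1,368.92

1,369 cartons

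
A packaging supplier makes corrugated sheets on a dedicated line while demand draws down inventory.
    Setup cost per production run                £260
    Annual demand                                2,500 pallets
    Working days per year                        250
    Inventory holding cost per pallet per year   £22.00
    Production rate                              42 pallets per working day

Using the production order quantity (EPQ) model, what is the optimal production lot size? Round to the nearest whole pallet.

278 pallets

d = 2,500/250 = 10.0000 pallets/day;  effective holding cost H(1 − d/p) = 22·(1 − 10.0000/42) = 16.76190
Q* = √(2DS / H_eff) = √(2·2,500·260 / 16.76190) ≈ 278.49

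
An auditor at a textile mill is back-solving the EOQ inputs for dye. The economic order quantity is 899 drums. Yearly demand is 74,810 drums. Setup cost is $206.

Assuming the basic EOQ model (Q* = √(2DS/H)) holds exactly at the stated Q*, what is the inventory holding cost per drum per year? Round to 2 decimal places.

Since Q* = (2DS/H)^½, squaring gives Q*²·H = 2DS.
H = 2DS / Q² = 2 × 74,810 × 206 / 899² = 38.1362

$38.14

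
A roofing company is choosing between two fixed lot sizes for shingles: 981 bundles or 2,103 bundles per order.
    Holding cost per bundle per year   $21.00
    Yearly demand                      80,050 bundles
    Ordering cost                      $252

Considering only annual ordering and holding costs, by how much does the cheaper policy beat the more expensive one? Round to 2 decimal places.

For each Q, cost = (D/Q)·S + (Q/2)·H.
TC(981) = (80,050/981)×252 + (981/2)×21 = $30,863.80
TC(2,103) = (80,050/2,103)×252 + (2,103/2)×21 = $31,673.80
Lots of 981 are cheaper by $809.99.

$809.99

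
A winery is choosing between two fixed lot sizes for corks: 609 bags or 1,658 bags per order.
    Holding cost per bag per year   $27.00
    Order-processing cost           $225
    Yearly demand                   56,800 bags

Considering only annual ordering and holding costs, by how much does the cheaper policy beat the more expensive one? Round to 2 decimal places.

$884.36

TC(Q) = (D/Q)S + (Q/2)H
TC(609) = (56,800/609)×225 + (609/2)×27 = $29,206.72
TC(1,658) = (56,800/1,658)×225 + (1,658/2)×27 = $30,091.08
Lots of 609 are cheaper by $884.36.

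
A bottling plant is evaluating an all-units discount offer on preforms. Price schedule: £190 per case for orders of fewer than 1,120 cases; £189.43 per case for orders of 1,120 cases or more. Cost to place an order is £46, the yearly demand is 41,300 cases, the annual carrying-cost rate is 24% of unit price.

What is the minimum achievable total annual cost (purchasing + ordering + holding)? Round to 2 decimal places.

H₁ = 24%×£190 = £45.6000;  H₂ = 24%×£189.43 = £45.4632
EOQ₁ = √(2×41,300×46/45.6000) = 288.66  (< 1,120, feasible at tier 1)
EOQ₂ = √(2×41,300×46/45.4632) = 289.09  (< 1,120 → use Q = 1,120 at tier-2 price)
TC(tier 1 (EOQ₁), Q≈288.7) = £7,860,162.89
TC(tier 2, Q≈1,120.0) = £7,850,614.64
Minimum at tier 2: £7,850,614.64

£7,850,614.64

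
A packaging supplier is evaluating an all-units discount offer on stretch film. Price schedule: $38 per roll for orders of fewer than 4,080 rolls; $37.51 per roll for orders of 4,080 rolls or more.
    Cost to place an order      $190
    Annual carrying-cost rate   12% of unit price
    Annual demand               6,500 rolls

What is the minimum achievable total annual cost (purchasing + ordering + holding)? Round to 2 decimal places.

H₁ = 12%×$38 = $4.5600;  H₂ = 12%×$37.51 = $4.5012
EOQ₁ = √(2×6,500×190/4.5600) = 735.98  (< 4,080, feasible at tier 1)
EOQ₂ = √(2×6,500×190/4.5012) = 740.77  (< 4,080 → use Q = 4,080 at tier-2 price)
TC(tier 1 (EOQ₁), Q≈736.0) = $250,356.07
TC(tier 2, Q≈4,080.0) = $253,300.14
Minimum at tier 1 (EOQ₁): $250,356.07

$250,356.07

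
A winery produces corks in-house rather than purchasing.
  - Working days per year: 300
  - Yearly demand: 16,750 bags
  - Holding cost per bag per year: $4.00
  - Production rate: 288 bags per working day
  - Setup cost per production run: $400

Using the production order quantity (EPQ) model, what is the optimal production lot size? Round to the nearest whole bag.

2,039 bags

Daily demand d = 16,750/300 = 55.833; p = 288; 1 − d/p = 0.80613
EPQ = √(2DS / (H(1 − d/p)))
    = √(2 × 16,750 × 400 / (4 × 0.80613)) ≈ 2,038.54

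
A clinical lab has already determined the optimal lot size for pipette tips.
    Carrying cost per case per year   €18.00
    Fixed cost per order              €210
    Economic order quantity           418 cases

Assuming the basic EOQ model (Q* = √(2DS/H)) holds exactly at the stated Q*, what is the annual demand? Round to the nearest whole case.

From Q* = √(2DS/H) ⇒ Q*² = 2DS/H.
D = Q²H / (2S) = 418² × 18 / (2 × 210) = 7,488.17

7,488 cases per year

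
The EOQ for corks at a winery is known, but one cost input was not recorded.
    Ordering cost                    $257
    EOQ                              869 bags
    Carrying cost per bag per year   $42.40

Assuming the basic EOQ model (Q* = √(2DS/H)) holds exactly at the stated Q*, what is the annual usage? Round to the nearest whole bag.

62,293 bags per year

From Q* = √(2DS/H) ⇒ Q*² = 2DS/H.
D = Q²H / (2S) = 869² × 42.4 / (2 × 257) = 62,293.44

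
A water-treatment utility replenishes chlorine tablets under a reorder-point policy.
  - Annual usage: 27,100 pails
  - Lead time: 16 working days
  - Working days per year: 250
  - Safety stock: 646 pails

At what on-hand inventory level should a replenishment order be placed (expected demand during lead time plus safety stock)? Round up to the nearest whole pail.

Daily demand d = 27,100 / 250 = 108.400 pails/day
Demand during lead time = 108.400 × 16 = 1,734.40
Reorder point = 1,734.40 + 646 = 2,380.40 → round up

2,381 pails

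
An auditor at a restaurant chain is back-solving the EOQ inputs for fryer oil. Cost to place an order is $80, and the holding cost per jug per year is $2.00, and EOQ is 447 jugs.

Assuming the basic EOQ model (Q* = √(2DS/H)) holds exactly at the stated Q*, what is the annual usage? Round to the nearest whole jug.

Since Q* = (2DS/H)^½, squaring gives Q*²·H = 2DS.
D = Q²H / (2S) = 447² × 2 / (2 × 80) = 2,497.61

2,498 jugs per year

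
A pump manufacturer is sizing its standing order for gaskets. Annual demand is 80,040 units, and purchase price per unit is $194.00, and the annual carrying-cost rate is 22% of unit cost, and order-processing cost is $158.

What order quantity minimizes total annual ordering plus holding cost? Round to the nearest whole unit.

Holding cost per unit per year: H = 22% × $194 = $42.6800
Optimal lot size Q* = (2 × 80,040 × $158 / $42.68)^½ ≈ 769.81

770 units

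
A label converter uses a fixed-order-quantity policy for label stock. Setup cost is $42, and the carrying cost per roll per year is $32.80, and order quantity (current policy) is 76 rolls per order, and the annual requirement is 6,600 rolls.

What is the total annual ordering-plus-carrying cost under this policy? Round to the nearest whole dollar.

$4,894

Annual ordering cost = (D/Q)·S = (6,600/76) × 42 = $3,647.37
Annual holding cost  = (Q/2)·H = (76/2) × 32.8 = $1,246.40
Total = $3,647.37 + $1,246.40 = $4,893.77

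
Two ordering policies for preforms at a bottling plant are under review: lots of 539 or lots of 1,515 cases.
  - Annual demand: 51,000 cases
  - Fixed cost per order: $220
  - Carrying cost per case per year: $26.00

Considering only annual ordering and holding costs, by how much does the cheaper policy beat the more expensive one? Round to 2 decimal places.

TC(Q) = (D/Q)S + (Q/2)H
TC(539) = (51,000/539)×220 + (539/2)×26 = $27,823.33
TC(1,515) = (51,000/1,515)×220 + (1,515/2)×26 = $27,100.94
Lots of 1,515 are cheaper by $722.39.

$722.39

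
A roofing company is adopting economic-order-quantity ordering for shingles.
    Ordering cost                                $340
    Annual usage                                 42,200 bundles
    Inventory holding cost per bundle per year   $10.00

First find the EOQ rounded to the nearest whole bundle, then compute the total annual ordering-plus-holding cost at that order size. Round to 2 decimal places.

$16,939.89

EOQ = √(2DS/H) = √(2 × 42,200 × 340 / 10)
    = √(2,869,600.00) ≈ 1,693.99 → Q = 1,694 bundles
Ordering: D/Q × S = 42,200/1,694 × $340 = $8,469.89
Holding:  Q/2 × H = 1,694/2 × $10 = $8,470.00
Total = $8,469.89 + $8,470.00 = $16,939.89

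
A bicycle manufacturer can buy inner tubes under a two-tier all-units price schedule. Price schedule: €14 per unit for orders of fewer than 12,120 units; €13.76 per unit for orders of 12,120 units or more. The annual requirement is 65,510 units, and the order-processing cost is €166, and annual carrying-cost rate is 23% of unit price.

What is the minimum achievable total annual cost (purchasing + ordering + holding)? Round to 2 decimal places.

€921,493.54

H₁ = 23%×€14 = €3.2200;  H₂ = 23%×€13.76 = €3.1648
EOQ₁ = √(2×65,510×166/3.2200) = 2,598.93  (< 12,120, feasible at tier 1)
EOQ₂ = √(2×65,510×166/3.1648) = 2,621.50  (< 12,120 → use Q = 12,120 at tier-2 price)
TC(tier 1 (EOQ₁), Q≈2,598.9) = €925,508.56
TC(tier 2, Q≈12,120.0) = €921,493.54
Minimum at tier 2: €921,493.54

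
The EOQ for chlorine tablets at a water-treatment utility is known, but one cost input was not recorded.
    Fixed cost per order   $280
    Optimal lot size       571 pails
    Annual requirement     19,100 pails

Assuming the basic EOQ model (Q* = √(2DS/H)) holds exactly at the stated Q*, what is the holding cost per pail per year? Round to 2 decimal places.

$32.81

EOQ relation: Q² = 2DS/H, so rearrange for the unknown.
H = 2DS / Q² = 2 × 19,100 × 280 / 571² = 32.8057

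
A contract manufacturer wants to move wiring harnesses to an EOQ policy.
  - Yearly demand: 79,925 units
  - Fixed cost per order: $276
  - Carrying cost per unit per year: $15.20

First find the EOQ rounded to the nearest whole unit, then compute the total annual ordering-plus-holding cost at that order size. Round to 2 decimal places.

$25,896.00

Optimal lot size Q* = (2 × 79,925 × $276 / $15.2)^½ ≈ 1,703.68 → Q = 1,704 units
Orders/yr = 79,925/1,704 = 46.904; ordering cost = 46.904 × $276 = $12,945.60
Average inventory = 1,704/2 = 852; holding cost = 852 × $15.2 = $12,950.40
Total = $12,945.60 + $12,950.40 = $25,896.00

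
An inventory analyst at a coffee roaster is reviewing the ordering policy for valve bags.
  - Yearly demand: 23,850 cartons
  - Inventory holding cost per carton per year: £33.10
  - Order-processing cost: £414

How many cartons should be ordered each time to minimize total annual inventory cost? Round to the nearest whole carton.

EOQ = √(2DS/H) = √(2 × 23,850 × 414 / 33.1)
    = √(596,610.27) ≈ 772.41

772 cartons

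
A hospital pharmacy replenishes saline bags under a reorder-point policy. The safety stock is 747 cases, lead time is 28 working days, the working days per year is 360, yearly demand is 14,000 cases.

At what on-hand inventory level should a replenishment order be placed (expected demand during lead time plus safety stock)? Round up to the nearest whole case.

1,836 cases

Daily demand d = 14,000 / 360 = 38.889 cases/day
Demand during lead time = 38.889 × 28 = 1,088.89
Reorder point = 1,088.89 + 747 = 1,835.89 → round up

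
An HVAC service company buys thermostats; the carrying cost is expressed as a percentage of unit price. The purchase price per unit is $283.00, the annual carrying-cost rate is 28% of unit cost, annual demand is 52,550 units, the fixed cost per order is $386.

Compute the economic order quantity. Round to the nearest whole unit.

716 units

Carrying cost H = $283 × 28% = $79.2400/unit/yr
EOQ = √(2DS/H) = √(2 × 52,550 × 386 / 79.24)
    = √(511,971.23) ≈ 715.52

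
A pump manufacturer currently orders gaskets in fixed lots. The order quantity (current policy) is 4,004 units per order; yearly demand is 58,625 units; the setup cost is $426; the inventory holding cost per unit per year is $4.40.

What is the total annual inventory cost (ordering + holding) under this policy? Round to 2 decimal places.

$15,046.13

Annual ordering cost = (D/Q)·S = (58,625/4,004) × 426 = $6,237.33
Annual holding cost  = (Q/2)·H = (4,004/2) × 4.4 = $8,808.80
Total = $6,237.33 + $8,808.80 = $15,046.13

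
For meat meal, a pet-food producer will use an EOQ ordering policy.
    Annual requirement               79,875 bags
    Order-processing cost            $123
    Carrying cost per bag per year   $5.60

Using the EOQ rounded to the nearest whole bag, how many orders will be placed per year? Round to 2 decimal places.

42.65 orders per year

EOQ = √(2DS/H) = √(2 × 79,875 × 123 / 5.6)
    = √(3,508,794.64) ≈ 1,873.18 → Q = 1,873
Orders per year = D/Q = 79,875 / 1,873 = 42.645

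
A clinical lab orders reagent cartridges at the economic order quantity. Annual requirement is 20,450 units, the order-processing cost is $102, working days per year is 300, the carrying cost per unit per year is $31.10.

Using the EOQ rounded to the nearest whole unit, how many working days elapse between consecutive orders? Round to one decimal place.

2DS/H = 2·20,450·102/31.1 = 134,141.48
EOQ = √134,141.48 ≈ 366.25 → Q = 366 units
Cycle time = (working days × Q)/D = (300 × 366) / 20,450 = 5.369 days

5.4 days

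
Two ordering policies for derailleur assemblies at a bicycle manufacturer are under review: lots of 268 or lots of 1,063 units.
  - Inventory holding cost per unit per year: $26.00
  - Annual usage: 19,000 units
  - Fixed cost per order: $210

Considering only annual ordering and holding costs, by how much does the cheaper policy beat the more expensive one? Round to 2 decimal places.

Annual cost at Q: ordering D·S/Q plus holding Q·H/2.
TC(268) = (19,000/268)×210 + (268/2)×26 = $18,372.06
TC(1,063) = (19,000/1,063)×210 + (1,063/2)×26 = $17,572.53
|ΔTC| = |$18,372.06 − $17,572.53| = $799.53

$799.53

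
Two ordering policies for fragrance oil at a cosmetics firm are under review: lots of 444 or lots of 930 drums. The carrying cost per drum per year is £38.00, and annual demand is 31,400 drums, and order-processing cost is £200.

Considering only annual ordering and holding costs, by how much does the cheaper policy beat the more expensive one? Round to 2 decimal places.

TC(Q) = (D/Q)S + (Q/2)H
TC(444) = (31,400/444)×200 + (444/2)×38 = £22,580.14
TC(930) = (31,400/930)×200 + (930/2)×38 = £24,422.69
|ΔTC| = |£22,580.14 − £24,422.69| = £1,842.54

£1,842.54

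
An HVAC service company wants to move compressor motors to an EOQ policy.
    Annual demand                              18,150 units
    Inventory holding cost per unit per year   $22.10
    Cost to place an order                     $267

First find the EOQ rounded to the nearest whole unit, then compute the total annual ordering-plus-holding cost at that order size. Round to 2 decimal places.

2DS/H = 2·18,150·267/22.1 = 438,556.56
EOQ = √438,556.56 ≈ 662.24 → Q = 662 units
Orders/yr = 18,150/662 = 27.417; ordering cost = 27.417 × $267 = $7,320.32
Average inventory = 662/2 = 331; holding cost = 331 × $22.1 = $7,315.10
Total = $7,320.32 + $7,315.10 = $14,635.42

$14,635.42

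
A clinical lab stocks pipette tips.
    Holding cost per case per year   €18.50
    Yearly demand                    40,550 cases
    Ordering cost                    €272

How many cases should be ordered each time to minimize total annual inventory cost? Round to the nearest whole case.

Q* = √(2·D·S / H) = √(2·40,550·272 / 18.5) = √1,192,389.2 ≈ 1,091.97

1,092 cases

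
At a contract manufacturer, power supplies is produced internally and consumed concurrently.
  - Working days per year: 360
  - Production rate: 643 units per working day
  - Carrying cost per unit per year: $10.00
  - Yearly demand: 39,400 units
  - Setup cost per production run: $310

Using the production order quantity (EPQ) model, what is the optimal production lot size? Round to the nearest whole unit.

1,716 units

Daily demand d = 39,400/360 = 109.444; p = 643; 1 − d/p = 0.82979
EPQ = √(2DS / (H(1 − d/p)))
    = √(2 × 39,400 × 310 / (10 × 0.82979)) ≈ 1,715.77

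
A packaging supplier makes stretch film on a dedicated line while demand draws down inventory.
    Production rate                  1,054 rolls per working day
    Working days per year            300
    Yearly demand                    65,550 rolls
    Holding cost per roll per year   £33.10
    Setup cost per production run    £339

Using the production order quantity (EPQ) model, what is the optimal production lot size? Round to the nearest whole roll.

1,301 rolls

Daily demand d = 65,550/300 = 218.500; p = 1054; 1 − d/p = 0.79269
EPQ = √(2DS / (H(1 − d/p)))
    = √(2 × 65,550 × 339 / (33.1 × 0.79269)) ≈ 1,301.47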